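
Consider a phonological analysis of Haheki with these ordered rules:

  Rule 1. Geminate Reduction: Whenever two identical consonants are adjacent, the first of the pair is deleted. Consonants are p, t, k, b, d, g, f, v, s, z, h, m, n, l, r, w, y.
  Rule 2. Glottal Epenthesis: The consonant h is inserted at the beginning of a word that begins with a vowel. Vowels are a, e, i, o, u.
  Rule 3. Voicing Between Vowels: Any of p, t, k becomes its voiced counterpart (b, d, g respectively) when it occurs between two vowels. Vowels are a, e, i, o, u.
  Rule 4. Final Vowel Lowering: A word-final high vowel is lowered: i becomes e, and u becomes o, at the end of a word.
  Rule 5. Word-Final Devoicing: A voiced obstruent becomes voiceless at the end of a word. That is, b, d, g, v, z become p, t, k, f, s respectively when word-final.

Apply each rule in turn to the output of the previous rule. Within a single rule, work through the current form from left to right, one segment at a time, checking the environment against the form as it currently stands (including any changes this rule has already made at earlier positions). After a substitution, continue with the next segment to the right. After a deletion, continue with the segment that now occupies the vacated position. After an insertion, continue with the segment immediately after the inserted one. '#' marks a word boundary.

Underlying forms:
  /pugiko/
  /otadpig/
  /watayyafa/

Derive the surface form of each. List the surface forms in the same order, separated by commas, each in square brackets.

[pugigo], [hodadpik], [wadayafa]

/pugiko/:
  Rule 1 Geminate Reduction: no change — [pugiko]
  Rule 2 Glottal Epenthesis: no change — [pugiko]
  Rule 3 Voicing Between Vowels: [pugiko] → [pugigo]
  Rule 4 Final Vowel Lowering: no change — [pugigo]
  Rule 5 Word-Final Devoicing: no change — [pugigo]
/otadpig/:
  Rule 1 Geminate Reduction: no change — [otadpig]
  Rule 2 Glottal Epenthesis: [otadpig] → [hotadpig]
  Rule 3 Voicing Between Vowels: [hotadpig] → [hodadpig]
  Rule 4 Final Vowel Lowering: no change — [hodadpig]
  Rule 5 Word-Final Devoicing: [hodadpig] → [hodadpik]
/watayyafa/:
  Rule 1 Geminate Reduction: [watayyafa] → [watayafa]
  Rule 2 Glottal Epenthesis: no change — [watayafa]
  Rule 3 Voicing Between Vowels: [watayafa] → [wadayafa]
  Rule 4 Final Vowel Lowering: no change — [wadayafa]
  Rule 5 Word-Final Devoicing: no change — [wadayafa]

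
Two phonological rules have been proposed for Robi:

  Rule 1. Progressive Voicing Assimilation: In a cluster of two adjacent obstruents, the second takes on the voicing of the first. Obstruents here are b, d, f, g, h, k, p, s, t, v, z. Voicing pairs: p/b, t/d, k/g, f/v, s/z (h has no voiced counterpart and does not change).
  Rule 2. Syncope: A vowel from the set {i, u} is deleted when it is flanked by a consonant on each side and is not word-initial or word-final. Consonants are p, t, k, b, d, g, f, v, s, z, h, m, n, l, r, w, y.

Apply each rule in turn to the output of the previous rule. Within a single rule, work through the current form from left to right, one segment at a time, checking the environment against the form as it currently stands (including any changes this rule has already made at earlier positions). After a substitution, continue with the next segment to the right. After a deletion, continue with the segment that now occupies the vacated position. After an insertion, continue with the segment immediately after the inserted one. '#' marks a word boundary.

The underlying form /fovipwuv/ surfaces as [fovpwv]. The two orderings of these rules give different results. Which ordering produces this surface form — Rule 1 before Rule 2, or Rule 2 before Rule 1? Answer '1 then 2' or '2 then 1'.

Order 1 then 2:
  1 Progressive Voicing Assimilation: no change — [fovipwuv]
  2 Syncope: [fovipwuv] → [fovpwv]
  result: [fovpwv]
Order 2 then 1:
  2 Syncope: [fovipwuv] → [fovpwv]
  1 Progressive Voicing Assimilation: [fovpwv] → [fovbwv]
  result: [fovbwv]

1 then 2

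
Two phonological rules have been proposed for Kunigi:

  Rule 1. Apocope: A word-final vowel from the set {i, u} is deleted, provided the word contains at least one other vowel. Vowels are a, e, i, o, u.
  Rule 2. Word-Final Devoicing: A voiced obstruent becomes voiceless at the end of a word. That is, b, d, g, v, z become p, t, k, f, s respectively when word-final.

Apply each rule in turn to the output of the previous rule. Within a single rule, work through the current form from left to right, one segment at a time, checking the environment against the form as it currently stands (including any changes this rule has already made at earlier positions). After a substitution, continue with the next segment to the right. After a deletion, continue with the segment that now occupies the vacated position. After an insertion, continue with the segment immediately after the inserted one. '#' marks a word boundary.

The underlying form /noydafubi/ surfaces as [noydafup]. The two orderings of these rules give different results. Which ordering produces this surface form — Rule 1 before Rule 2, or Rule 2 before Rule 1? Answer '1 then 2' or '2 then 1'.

1 then 2

Order 1 then 2:
  1 Apocope: [noydafubi] → [noydafub]
  2 Word-Final Devoicing: [noydafub] → [noydafup]
  result: [noydafup]
Order 2 then 1:
  2 Word-Final Devoicing: no change — [noydafubi]
  1 Apocope: [noydafubi] → [noydafub]
  result: [noydafub]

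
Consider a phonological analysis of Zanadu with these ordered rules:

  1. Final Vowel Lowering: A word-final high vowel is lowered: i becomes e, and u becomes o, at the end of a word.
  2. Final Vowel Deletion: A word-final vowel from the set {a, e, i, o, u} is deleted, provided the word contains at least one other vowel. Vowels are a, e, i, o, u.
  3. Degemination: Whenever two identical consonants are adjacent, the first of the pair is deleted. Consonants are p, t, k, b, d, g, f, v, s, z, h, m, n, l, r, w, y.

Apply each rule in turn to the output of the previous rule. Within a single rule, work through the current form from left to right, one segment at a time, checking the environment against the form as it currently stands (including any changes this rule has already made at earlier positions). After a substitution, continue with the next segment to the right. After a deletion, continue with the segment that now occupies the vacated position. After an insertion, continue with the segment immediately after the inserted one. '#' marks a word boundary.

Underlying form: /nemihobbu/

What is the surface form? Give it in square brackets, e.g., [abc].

[nemihob]

1 Final Vowel Lowering: [nemihobbu] → [nemihobbo]
2 Final Vowel Deletion: [nemihobbo] → [nemihobb]
3 Degemination: [nemihobb] → [nemihob]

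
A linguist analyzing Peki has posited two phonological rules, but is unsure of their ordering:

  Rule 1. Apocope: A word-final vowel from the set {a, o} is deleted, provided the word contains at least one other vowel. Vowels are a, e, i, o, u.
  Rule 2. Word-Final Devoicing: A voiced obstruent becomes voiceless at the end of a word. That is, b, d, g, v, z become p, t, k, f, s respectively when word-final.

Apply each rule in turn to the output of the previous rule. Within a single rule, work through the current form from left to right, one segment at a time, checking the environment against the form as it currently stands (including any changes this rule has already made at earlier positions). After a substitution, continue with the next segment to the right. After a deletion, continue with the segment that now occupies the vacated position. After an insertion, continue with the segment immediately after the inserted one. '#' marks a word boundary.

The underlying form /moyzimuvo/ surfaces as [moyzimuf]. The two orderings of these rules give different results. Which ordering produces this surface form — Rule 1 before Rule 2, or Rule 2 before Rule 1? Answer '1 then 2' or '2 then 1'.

1 then 2

Order 1 then 2:
  1 Apocope: [moyzimuvo] → [moyzimuv]
  2 Word-Final Devoicing: [moyzimuv] → [moyzimuf]
  result: [moyzimuf]
Order 2 then 1:
  2 Word-Final Devoicing: no change — [moyzimuvo]
  1 Apocope: [moyzimuvo] → [moyzimuv]
  result: [moyzimuv]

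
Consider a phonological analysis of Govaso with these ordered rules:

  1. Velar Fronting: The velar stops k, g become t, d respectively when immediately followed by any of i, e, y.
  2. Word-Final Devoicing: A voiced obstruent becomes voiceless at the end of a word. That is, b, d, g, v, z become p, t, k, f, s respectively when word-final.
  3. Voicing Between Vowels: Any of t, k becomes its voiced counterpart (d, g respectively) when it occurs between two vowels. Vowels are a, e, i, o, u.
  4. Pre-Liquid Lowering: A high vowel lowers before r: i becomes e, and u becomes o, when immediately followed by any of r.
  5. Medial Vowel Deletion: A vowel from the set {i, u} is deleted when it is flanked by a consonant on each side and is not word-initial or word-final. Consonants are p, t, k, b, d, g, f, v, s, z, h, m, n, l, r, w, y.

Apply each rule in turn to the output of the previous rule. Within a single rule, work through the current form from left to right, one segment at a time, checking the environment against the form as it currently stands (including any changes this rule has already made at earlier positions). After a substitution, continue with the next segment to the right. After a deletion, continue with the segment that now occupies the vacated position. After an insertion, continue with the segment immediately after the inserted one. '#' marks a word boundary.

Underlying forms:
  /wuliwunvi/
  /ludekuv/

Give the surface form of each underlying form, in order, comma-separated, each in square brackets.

/wuliwunvi/:
  1 Velar Fronting: no change — [wuliwunvi]
  2 Word-Final Devoicing: no change — [wuliwunvi]
  3 Voicing Between Vowels: no change — [wuliwunvi]
  4 Pre-Liquid Lowering: no change — [wuliwunvi]
  5 Medial Vowel Deletion: [wuliwunvi] → [wlwnvi]
/ludekuv/:
  1 Velar Fronting: no change — [ludekuv]
  2 Word-Final Devoicing: [ludekuv] → [ludekuf]
  3 Voicing Between Vowels: [ludekuf] → [ludeguf]
  4 Pre-Liquid Lowering: no change — [ludeguf]
  5 Medial Vowel Deletion: [ludeguf] → [ldegf]

[wlwnvi], [ldegf]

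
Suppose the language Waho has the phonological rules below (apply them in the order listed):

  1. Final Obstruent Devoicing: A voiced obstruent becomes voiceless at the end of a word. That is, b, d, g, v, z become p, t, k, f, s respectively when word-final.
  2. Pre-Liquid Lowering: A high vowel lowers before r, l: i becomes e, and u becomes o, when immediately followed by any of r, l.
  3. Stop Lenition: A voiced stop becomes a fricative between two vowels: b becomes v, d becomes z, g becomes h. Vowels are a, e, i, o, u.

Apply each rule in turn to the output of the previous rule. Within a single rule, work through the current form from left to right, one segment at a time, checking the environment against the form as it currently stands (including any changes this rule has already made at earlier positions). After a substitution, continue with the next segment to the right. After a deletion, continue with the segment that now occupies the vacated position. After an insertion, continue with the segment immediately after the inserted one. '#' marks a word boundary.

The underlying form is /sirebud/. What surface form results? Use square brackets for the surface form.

1 Final Obstruent Devoicing: [sirebud] → [sirebut]
2 Pre-Liquid Lowering: [sirebut] → [serebut]
3 Stop Lenition: [serebut] → [serevut]

[serevut]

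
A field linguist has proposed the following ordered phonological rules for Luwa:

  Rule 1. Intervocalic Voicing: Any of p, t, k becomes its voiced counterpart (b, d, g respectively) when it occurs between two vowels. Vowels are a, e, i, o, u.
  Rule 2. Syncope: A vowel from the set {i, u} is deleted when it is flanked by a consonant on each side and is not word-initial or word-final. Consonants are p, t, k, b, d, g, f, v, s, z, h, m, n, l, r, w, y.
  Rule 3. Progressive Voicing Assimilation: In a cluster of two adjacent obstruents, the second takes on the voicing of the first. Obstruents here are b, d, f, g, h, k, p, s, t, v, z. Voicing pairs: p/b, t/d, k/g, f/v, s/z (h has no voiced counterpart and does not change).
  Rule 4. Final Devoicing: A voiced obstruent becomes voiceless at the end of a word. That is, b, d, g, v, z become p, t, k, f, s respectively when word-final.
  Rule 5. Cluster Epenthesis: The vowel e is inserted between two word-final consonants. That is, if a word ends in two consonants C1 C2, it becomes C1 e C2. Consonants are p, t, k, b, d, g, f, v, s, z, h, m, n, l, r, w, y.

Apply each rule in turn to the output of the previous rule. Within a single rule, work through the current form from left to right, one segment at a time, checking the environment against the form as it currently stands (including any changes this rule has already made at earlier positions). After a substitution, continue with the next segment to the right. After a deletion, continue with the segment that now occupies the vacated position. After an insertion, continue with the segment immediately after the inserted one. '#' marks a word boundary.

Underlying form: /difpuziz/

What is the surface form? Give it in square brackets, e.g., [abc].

[dvbzes]

Rule 1 Intervocalic Voicing: no change — [difpuziz]
Rule 2 Syncope: [difpuziz] → [dfpzz]
Rule 3 Progressive Voicing Assimilation: [dfpzz] → [dvbzz]
Rule 4 Final Devoicing: [dvbzz] → [dvbzs]
Rule 5 Cluster Epenthesis: [dvbzs] → [dvbzes]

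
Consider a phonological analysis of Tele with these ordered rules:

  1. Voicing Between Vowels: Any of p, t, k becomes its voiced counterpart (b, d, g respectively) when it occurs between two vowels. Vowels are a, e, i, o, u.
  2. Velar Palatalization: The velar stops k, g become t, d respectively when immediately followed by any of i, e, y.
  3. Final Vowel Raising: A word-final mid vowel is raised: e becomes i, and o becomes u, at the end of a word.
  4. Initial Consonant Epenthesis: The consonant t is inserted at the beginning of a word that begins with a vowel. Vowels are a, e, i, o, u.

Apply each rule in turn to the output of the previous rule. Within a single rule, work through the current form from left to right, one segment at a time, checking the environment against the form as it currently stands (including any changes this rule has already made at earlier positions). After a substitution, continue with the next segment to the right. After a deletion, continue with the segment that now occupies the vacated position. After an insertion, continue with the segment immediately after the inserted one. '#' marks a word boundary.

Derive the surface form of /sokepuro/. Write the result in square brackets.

1 Voicing Between Vowels: [sokepuro] → [sogeburo]
2 Velar Palatalization: [sogeburo] → [sodeburo]
3 Final Vowel Raising: [sodeburo] → [sodeburu]
4 Initial Consonant Epenthesis: no change — [sodeburu]

[sodeburu]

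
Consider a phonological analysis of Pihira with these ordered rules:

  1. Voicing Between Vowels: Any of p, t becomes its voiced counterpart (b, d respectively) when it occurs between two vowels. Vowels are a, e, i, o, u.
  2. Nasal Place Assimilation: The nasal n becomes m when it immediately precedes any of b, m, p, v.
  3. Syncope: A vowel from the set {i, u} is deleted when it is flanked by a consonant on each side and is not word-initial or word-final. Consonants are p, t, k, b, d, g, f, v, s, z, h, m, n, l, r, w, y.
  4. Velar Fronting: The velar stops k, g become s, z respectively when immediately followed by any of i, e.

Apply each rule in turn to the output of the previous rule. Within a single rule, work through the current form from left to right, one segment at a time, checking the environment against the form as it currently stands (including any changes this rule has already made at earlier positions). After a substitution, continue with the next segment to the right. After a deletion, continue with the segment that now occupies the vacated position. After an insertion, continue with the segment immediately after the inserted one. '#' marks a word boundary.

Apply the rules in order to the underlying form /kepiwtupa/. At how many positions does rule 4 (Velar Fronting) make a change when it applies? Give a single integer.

1

1 Voicing Between Vowels: [kepiwtupa] → [kebiwtuba]
2 Nasal Place Assimilation: no change — [kebiwtuba]
3 Syncope: [kebiwtuba] → [kebwtba]
4 Velar Fronting: [kebwtba] → [sebwtba]
Rule 4 changed 1 position(s).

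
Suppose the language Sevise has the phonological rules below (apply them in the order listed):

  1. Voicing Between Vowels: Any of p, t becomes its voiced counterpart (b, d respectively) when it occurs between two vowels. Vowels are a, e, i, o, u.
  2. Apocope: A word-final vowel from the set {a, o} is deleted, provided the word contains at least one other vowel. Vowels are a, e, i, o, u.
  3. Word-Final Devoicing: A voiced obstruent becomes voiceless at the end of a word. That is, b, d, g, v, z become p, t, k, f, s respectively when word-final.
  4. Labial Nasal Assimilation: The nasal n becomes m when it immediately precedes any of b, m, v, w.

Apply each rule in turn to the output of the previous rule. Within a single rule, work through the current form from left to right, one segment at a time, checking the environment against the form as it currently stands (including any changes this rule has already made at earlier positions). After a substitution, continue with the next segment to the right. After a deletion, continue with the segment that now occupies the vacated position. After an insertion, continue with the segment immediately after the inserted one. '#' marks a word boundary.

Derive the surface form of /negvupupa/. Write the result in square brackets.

[negvubup]

1 Voicing Between Vowels: [negvupupa] → [negvububa]
2 Apocope: [negvububa] → [negvubub]
3 Word-Final Devoicing: [negvubub] → [negvubup]
4 Labial Nasal Assimilation: no change — [negvubup]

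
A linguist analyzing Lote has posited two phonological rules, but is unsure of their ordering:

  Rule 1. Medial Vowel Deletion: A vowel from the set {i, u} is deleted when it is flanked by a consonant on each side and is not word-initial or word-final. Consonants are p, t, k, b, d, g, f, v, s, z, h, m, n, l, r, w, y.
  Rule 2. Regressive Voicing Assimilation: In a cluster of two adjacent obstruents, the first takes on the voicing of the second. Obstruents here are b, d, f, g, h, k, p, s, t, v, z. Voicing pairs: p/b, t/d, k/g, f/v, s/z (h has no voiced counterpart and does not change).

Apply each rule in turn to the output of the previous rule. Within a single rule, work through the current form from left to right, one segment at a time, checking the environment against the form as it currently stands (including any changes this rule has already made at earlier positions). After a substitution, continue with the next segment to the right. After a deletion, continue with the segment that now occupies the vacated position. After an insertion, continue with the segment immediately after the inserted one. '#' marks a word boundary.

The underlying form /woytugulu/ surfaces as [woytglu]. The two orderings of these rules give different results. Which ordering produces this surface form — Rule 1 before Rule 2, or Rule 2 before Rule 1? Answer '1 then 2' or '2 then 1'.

Order 1 then 2:
  1 Medial Vowel Deletion: [woytugulu] → [woytglu]
  2 Regressive Voicing Assimilation: [woytglu] → [woydglu]
  result: [woydglu]
Order 2 then 1:
  2 Regressive Voicing Assimilation: no change — [woytugulu]
  1 Medial Vowel Deletion: [woytugulu] → [woytglu]
  result: [woytglu]

2 then 1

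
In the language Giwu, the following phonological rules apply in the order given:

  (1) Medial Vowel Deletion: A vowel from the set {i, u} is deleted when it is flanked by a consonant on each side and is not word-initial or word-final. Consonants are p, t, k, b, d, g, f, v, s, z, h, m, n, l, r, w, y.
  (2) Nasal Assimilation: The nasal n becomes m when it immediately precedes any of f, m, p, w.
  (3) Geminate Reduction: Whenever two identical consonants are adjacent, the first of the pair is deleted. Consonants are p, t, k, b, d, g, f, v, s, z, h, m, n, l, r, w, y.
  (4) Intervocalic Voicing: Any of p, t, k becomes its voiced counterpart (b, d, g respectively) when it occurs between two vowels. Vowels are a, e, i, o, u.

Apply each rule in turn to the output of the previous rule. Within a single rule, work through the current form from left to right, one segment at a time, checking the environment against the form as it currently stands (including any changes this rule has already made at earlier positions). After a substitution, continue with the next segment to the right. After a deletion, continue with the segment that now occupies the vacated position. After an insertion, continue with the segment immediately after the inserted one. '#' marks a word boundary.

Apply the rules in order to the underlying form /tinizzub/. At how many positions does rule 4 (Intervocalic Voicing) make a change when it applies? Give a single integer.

0

(1) Medial Vowel Deletion: [tinizzub] → [tnzzb]
(2) Nasal Assimilation: no change — [tnzzb]
(3) Geminate Reduction: [tnzzb] → [tnzb]
(4) Intervocalic Voicing: no change — [tnzb]
Rule 4 changed 0 position(s).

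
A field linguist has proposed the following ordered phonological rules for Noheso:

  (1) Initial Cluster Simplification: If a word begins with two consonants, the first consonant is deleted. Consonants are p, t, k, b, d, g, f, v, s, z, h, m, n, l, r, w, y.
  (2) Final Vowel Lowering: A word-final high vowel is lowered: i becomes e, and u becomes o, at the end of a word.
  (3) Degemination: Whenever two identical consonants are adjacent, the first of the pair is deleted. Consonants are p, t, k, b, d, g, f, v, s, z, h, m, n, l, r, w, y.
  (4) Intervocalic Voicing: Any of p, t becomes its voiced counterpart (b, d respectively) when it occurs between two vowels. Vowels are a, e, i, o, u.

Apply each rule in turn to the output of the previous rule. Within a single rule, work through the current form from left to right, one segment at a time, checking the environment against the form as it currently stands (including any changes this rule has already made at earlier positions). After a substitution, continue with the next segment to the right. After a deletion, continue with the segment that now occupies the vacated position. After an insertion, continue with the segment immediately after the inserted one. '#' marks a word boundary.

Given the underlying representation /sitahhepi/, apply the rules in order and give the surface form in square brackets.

[sidahebe]

(1) Initial Cluster Simplification: no change — [sitahhepi]
(2) Final Vowel Lowering: [sitahhepi] → [sitahhepe]
(3) Degemination: [sitahhepe] → [sitahepe]
(4) Intervocalic Voicing: [sitahepe] → [sidahebe]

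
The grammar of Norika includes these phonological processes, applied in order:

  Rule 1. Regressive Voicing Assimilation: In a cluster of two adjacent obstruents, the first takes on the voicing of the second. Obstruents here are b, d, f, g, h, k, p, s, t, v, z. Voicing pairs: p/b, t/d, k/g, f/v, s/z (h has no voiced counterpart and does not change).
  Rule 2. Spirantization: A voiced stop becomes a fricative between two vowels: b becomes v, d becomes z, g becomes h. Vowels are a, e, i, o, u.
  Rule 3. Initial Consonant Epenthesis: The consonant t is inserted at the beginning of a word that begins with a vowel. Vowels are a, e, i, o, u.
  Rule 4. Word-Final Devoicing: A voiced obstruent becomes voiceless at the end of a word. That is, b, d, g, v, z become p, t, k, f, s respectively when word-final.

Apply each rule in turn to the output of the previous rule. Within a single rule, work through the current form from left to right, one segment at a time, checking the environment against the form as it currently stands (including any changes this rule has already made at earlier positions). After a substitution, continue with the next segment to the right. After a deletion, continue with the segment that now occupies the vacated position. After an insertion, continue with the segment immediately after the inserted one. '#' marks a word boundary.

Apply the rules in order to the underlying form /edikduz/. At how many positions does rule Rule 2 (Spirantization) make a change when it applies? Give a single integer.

1

Rule 1 Regressive Voicing Assimilation: [edikduz] → [edigduz]
Rule 2 Spirantization: [edigduz] → [ezigduz]
Rule 3 Initial Consonant Epenthesis: [ezigduz] → [tezigduz]
Rule 4 Word-Final Devoicing: [tezigduz] → [tezigdus]
Rule Rule 2 changed 1 position(s).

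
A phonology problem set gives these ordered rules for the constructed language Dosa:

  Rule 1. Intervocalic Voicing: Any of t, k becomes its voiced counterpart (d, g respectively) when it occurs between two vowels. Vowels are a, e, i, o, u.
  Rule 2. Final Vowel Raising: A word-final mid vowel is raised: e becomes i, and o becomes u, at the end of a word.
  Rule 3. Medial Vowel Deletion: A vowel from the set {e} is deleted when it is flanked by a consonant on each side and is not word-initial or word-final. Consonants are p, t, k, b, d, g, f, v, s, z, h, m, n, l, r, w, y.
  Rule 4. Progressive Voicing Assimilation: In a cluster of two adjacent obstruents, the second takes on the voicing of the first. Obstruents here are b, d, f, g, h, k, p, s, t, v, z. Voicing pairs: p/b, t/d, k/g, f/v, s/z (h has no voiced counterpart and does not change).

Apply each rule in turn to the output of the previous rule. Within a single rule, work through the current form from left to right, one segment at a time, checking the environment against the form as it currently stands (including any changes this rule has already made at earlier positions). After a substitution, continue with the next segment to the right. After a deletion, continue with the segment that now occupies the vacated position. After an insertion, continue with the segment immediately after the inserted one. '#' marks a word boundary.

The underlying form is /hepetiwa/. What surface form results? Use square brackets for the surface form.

[hptiwa]

Rule 1 Intervocalic Voicing: [hepetiwa] → [hepediwa]
Rule 2 Final Vowel Raising: no change — [hepediwa]
Rule 3 Medial Vowel Deletion: [hepediwa] → [hpdiwa]
Rule 4 Progressive Voicing Assimilation: [hpdiwa] → [hptiwa]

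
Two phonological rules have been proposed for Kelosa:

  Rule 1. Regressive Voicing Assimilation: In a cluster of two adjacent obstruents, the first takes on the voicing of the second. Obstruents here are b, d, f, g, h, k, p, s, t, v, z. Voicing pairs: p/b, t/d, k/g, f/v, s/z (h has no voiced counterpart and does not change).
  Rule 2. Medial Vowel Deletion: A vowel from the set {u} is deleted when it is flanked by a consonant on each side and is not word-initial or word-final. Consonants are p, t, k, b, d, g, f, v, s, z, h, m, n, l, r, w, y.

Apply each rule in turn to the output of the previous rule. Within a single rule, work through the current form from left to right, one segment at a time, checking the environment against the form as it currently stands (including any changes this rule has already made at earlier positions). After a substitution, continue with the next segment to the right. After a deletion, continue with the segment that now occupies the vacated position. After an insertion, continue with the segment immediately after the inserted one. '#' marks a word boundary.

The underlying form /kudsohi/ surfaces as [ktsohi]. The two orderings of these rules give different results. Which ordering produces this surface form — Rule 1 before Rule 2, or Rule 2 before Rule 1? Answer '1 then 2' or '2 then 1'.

Order 1 then 2:
  1 Regressive Voicing Assimilation: [kudsohi] → [kutsohi]
  2 Medial Vowel Deletion: [kutsohi] → [ktsohi]
  result: [ktsohi]
Order 2 then 1:
  2 Medial Vowel Deletion: [kudsohi] → [kdsohi]
  1 Regressive Voicing Assimilation: [kdsohi] → [gtsohi]
  result: [gtsohi]

1 then 2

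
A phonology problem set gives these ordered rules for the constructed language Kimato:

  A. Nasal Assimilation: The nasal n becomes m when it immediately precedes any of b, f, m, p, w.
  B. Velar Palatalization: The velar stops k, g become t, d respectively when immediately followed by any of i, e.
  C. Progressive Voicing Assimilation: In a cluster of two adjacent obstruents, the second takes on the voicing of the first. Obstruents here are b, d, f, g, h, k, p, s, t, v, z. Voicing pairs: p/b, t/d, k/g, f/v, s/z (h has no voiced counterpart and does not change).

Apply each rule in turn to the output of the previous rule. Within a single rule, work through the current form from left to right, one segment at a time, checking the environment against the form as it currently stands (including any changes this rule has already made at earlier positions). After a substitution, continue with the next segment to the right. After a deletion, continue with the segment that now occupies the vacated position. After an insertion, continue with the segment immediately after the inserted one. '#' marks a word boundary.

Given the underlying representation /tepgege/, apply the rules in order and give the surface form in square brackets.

A Nasal Assimilation: no change — [tepgege]
B Velar Palatalization: [tepgege] → [tepdede]
C Progressive Voicing Assimilation: [tepdede] → [teptede]

[teptede]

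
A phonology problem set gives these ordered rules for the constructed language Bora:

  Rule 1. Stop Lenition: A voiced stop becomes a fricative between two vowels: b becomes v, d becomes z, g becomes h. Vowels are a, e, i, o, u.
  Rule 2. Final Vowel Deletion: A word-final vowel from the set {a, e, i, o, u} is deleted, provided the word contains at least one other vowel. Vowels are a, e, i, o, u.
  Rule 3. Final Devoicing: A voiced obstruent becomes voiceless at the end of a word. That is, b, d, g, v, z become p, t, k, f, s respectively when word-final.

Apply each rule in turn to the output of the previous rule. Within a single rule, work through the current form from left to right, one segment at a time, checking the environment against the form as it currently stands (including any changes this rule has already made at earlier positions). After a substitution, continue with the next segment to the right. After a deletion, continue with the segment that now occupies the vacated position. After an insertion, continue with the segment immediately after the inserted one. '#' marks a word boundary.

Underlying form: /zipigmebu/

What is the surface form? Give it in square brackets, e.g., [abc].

[zipigmef]

Rule 1 Stop Lenition: [zipigmebu] → [zipigmevu]
Rule 2 Final Vowel Deletion: [zipigmevu] → [zipigmev]
Rule 3 Final Devoicing: [zipigmev] → [zipigmef]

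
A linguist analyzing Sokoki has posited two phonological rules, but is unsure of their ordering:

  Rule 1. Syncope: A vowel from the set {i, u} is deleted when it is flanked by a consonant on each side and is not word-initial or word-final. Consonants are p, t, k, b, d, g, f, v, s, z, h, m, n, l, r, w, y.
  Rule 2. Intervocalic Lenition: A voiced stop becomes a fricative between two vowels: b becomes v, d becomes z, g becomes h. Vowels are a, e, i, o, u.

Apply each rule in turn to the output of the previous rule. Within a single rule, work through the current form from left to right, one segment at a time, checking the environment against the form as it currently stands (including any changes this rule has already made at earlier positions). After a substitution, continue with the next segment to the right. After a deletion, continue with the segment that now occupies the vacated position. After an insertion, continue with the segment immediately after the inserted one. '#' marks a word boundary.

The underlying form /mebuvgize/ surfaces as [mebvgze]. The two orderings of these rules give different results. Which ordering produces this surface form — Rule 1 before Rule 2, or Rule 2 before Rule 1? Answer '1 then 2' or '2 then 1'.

Order 1 then 2:
  1 Syncope: [mebuvgize] → [mebvgze]
  2 Intervocalic Lenition: no change — [mebvgze]
  result: [mebvgze]
Order 2 then 1:
  2 Intervocalic Lenition: [mebuvgize] → [mevuvgize]
  1 Syncope: [mevuvgize] → [mevvgze]
  result: [mevvgze]

1 then 2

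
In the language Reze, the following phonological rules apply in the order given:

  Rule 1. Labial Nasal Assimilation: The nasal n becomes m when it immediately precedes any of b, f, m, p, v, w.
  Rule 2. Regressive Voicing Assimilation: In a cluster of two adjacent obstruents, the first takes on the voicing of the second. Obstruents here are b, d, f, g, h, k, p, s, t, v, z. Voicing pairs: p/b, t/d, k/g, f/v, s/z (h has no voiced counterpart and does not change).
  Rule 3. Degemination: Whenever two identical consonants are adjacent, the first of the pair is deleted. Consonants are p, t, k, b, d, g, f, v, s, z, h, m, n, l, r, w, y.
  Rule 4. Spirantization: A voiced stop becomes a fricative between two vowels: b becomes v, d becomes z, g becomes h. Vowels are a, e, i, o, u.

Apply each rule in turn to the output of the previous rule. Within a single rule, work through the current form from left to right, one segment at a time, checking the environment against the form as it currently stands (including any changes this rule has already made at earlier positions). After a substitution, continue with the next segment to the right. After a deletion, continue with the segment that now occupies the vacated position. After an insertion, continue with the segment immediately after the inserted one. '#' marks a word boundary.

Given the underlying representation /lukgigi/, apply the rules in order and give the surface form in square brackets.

Rule 1 Labial Nasal Assimilation: no change — [lukgigi]
Rule 2 Regressive Voicing Assimilation: [lukgigi] → [luggigi]
Rule 3 Degemination: [luggigi] → [lugigi]
Rule 4 Spirantization: [lugigi] → [luhihi]

[luhihi]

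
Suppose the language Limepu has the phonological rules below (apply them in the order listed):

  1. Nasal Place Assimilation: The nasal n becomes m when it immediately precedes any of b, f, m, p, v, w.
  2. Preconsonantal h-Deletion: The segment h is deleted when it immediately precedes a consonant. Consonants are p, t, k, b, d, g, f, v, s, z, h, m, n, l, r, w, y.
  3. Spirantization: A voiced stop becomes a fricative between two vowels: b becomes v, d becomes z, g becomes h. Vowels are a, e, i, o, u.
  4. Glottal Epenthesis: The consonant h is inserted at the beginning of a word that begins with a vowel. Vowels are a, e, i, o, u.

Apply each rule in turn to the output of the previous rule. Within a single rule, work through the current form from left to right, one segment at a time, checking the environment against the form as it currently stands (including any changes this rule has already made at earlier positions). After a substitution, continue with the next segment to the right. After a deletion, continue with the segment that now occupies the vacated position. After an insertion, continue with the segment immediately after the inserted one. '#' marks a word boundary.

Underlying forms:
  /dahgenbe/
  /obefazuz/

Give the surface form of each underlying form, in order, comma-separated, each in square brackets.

/dahgenbe/:
  1 Nasal Place Assimilation: [dahgenbe] → [dahgembe]
  2 Preconsonantal h-Deletion: [dahgembe] → [dagembe]
  3 Spirantization: [dagembe] → [dahembe]
  4 Glottal Epenthesis: no change — [dahembe]
/obefazuz/:
  1 Nasal Place Assimilation: no change — [obefazuz]
  2 Preconsonantal h-Deletion: no change — [obefazuz]
  3 Spirantization: [obefazuz] → [ovefazuz]
  4 Glottal Epenthesis: [ovefazuz] → [hovefazuz]

[dahembe], [hovefazuz]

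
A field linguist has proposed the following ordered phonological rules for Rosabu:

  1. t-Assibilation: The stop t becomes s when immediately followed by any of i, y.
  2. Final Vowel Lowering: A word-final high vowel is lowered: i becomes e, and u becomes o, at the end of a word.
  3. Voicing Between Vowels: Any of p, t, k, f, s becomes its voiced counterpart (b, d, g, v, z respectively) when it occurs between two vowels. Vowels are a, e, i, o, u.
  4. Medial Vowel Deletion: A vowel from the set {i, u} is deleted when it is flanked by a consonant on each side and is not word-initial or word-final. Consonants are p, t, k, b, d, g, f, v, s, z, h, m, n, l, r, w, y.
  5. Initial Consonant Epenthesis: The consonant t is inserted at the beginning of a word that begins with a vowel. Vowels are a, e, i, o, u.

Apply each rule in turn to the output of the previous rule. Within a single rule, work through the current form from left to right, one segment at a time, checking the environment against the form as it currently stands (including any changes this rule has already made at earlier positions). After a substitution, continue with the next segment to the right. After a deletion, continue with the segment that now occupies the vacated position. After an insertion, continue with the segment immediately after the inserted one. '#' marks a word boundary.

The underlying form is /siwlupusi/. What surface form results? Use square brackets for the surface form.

1 t-Assibilation: no change — [siwlupusi]
2 Final Vowel Lowering: [siwlupusi] → [siwlupuse]
3 Voicing Between Vowels: [siwlupuse] → [siwlubuze]
4 Medial Vowel Deletion: [siwlubuze] → [swlbze]
5 Initial Consonant Epenthesis: no change — [swlbze]

[swlbze]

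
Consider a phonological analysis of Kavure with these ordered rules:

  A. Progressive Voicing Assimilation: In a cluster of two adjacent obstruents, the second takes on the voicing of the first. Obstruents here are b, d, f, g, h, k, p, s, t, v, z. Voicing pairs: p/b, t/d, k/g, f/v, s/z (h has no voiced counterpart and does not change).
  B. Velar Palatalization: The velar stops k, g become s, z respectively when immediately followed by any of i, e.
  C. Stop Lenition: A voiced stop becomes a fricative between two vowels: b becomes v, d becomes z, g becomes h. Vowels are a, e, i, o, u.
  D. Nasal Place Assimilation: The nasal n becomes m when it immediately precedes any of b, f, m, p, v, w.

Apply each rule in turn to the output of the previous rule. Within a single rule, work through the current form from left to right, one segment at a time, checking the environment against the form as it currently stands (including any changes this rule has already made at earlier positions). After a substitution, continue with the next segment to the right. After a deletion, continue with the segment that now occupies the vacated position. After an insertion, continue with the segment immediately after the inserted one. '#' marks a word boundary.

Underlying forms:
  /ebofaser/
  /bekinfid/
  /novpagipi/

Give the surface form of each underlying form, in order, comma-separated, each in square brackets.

[evofaser], [besimfid], [novbazipi]

/ebofaser/:
  A Progressive Voicing Assimilation: no change — [ebofaser]
  B Velar Palatalization: no change — [ebofaser]
  C Stop Lenition: [ebofaser] → [evofaser]
  D Nasal Place Assimilation: no change — [evofaser]
/bekinfid/:
  A Progressive Voicing Assimilation: no change — [bekinfid]
  B Velar Palatalization: [bekinfid] → [besinfid]
  C Stop Lenition: no change — [besinfid]
  D Nasal Place Assimilation: [besinfid] → [besimfid]
/novpagipi/:
  A Progressive Voicing Assimilation: [novpagipi] → [novbagipi]
  B Velar Palatalization: [novbagipi] → [novbazipi]
  C Stop Lenition: no change — [novbazipi]
  D Nasal Place Assimilation: no change — [novbazipi]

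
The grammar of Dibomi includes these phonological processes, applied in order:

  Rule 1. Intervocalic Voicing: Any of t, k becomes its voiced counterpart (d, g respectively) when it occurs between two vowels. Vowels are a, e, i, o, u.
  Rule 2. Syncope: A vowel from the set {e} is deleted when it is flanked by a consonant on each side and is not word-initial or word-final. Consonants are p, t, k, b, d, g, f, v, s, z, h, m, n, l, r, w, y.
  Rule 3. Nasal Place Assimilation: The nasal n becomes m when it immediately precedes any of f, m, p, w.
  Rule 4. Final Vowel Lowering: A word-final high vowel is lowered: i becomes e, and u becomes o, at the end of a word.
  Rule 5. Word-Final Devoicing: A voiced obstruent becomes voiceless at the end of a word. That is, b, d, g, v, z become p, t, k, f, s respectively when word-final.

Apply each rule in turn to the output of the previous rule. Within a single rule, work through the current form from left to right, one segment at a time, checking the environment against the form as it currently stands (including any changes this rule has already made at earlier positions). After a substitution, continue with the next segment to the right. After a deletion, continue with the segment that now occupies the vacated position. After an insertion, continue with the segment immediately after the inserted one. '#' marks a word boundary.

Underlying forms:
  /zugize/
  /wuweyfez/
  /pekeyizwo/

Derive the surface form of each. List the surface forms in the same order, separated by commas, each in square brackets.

[zugize], [wuwyfs], [pgyizwo]

/zugize/:
  Rule 1 Intervocalic Voicing: no change — [zugize]
  Rule 2 Syncope: no change — [zugize]
  Rule 3 Nasal Place Assimilation: no change — [zugize]
  Rule 4 Final Vowel Lowering: no change — [zugize]
  Rule 5 Word-Final Devoicing: no change — [zugize]
/wuweyfez/:
  Rule 1 Intervocalic Voicing: no change — [wuweyfez]
  Rule 2 Syncope: [wuweyfez] → [wuwyfz]
  Rule 3 Nasal Place Assimilation: no change — [wuwyfz]
  Rule 4 Final Vowel Lowering: no change — [wuwyfz]
  Rule 5 Word-Final Devoicing: [wuwyfz] → [wuwyfs]
/pekeyizwo/:
  Rule 1 Intervocalic Voicing: [pekeyizwo] → [pegeyizwo]
  Rule 2 Syncope: [pegeyizwo] → [pgyizwo]
  Rule 3 Nasal Place Assimilation: no change — [pgyizwo]
  Rule 4 Final Vowel Lowering: no change — [pgyizwo]
  Rule 5 Word-Final Devoicing: no change — [pgyizwo]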